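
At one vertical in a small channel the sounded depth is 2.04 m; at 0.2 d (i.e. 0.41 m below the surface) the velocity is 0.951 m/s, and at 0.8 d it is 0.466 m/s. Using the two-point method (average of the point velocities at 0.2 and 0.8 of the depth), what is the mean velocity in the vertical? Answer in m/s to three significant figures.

0.709 m/s

v̄ = (0.951 + 0.466) / 2 = 0.7085 m/s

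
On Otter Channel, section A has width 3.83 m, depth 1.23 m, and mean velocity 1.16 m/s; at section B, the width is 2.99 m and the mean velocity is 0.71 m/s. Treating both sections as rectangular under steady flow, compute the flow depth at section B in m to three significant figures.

Q = A₁V₁ = (3.83×1.23) × 1.16 = 5.465 m³/s
d₂ = Q/(b₂ V₂) = 5.465/(2.99×0.71) = 2.574 m

2.57 m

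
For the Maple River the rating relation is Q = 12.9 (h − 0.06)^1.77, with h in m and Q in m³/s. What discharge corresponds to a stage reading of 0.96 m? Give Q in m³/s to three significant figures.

10.7 m³/s

Q = 12.9 × (0.96 − 0.06)^1.77 = 12.9 × 0.9^1.77 = 10.71 m³/s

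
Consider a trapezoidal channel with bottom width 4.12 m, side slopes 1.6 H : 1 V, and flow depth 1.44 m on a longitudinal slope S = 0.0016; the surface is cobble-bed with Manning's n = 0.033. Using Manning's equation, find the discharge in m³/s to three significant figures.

11.0 m³/s

A = (b + z·y)·y = (4.12 + 1.6×1.44)×1.44 = 9.251 m²
P = b + 2y√(1+z²) = 4.12 + 2×1.44×√(1+1.6²) = 9.554 m
R = A/P = 9.251/9.554 = 0.9682 m
Q = (1/n)·A·R^(2/3)·S^(1/2) = (1/0.033) × 9.251 × 0.9682^(2/3) × 0.0016^(1/2) = 10.97 m³/s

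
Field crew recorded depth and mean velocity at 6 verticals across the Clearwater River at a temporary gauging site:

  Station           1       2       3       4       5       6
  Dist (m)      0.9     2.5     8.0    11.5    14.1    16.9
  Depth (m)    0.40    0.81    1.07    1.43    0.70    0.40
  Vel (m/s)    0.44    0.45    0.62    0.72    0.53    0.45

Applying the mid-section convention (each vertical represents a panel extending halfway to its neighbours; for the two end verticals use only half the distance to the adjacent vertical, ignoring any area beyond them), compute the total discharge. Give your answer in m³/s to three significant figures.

w_1 = (2.5 − 0.9)/2 = 0.8 m; q_1 = 0.44 × 0.40 × 0.8 = 0.1408 m³/s
w_2 = (8.0 − 0.9)/2 = 3.55 m; q_2 = 0.45 × 0.81 × 3.55 = 1.294 m³/s
w_3 = (11.5 − 2.5)/2 = 4.5 m; q_3 = 0.62 × 1.07 × 4.5 = 2.985 m³/s
w_4 = (14.1 − 8.0)/2 = 3.05 m; q_4 = 0.72 × 1.43 × 3.05 = 3.140 m³/s
w_5 = (16.9 − 11.5)/2 = 2.7 m; q_5 = 0.53 × 0.70 × 2.7 = 1.002 m³/s
w_6 = (16.9 − 14.1)/2 = 1.4 m; q_6 = 0.45 × 0.40 × 1.4 = 0.2520 m³/s
Q = Σ qᵢ = 8.814 m³/s

8.81 m³/s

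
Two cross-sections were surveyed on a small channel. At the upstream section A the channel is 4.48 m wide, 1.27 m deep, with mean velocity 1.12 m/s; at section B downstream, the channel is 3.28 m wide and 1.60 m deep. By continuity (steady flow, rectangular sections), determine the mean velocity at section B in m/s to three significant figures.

Q = A₁V₁ = (4.48×1.27) × 1.12 = 6.372 m³/s
A₂ = 3.28 × 1.60 = 5.248 m²
V₂ = Q/A₂ = 6.372/5.248 = 1.214 m/s

1.21 m/s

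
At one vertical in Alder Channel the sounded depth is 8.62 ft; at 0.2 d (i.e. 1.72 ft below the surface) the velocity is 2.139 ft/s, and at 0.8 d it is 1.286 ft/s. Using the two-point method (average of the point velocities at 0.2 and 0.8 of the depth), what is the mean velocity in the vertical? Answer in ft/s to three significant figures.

v̄ = (2.139 + 1.286) / 2 = 1.713 ft/s

1.71 ft/s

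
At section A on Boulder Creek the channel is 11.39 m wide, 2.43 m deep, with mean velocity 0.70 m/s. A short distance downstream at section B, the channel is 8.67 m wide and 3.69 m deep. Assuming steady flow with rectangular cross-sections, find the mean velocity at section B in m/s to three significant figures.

0.606 m/s

Q = A₁V₁ = (11.39×2.43) × 0.70 = 19.37 m³/s
A₂ = 8.67 × 3.69 = 31.99 m²
V₂ = Q/A₂ = 19.37/31.99 = 0.6056 m/s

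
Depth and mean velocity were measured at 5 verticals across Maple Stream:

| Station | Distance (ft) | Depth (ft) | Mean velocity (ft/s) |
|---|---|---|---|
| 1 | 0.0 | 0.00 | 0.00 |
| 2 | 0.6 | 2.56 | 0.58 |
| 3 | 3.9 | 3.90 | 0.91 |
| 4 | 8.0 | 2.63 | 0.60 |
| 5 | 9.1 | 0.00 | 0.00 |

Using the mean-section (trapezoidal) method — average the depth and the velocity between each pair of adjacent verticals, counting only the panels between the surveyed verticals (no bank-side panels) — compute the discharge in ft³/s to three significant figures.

Panel 1-2: Δb = 0.6 ft, d̄ = (0.00+2.56)/2 = 1.28, v̄ = (0.00+0.58)/2 = 0.29 → q = 0.6×1.28×0.29 = 0.2227 ft³/s
Panel 2-3: Δb = 3.3 ft, d̄ = (2.56+3.90)/2 = 3.23, v̄ = (0.58+0.91)/2 = 0.745 → q = 3.3×3.23×0.745 = 7.941 ft³/s
Panel 3-4: Δb = 4.1 ft, d̄ = (3.90+2.63)/2 = 3.265, v̄ = (0.91+0.60)/2 = 0.755 → q = 4.1×3.265×0.755 = 10.11 ft³/s
Panel 4-5: Δb = 1.1 ft, d̄ = (2.63+0.00)/2 = 1.315, v̄ = (0.60+0.00)/2 = 0.3 → q = 1.1×1.315×0.3 = 0.4340 ft³/s
Q = Σ q = 18.70 ft³/s

18.7 ft³/s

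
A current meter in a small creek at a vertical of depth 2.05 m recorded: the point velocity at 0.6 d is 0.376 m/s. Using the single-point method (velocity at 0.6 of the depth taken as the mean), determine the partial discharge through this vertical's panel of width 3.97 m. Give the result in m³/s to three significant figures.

3.06 m³/s

v̄ = v₀.₆ = 0.376 m/s
q = v̄ × d × w = 0.3760 × 2.05 × 3.97 = 3.060 m³/s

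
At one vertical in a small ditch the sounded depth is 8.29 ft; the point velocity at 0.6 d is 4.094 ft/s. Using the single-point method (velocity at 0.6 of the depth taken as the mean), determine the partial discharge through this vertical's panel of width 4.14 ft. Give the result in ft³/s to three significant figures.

141 ft³/s

v̄ = v₀.₆ = 4.094 ft/s
q = v̄ × d × w = 4.094 × 8.29 × 4.14 = 140.5 ft³/s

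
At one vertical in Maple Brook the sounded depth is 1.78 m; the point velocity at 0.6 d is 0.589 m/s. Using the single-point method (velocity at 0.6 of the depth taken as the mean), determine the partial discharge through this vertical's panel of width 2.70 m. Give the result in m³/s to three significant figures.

v̄ = v₀.₆ = 0.589 m/s
q = v̄ × d × w = 0.5890 × 1.78 × 2.70 = 2.831 m³/s

2.83 m³/s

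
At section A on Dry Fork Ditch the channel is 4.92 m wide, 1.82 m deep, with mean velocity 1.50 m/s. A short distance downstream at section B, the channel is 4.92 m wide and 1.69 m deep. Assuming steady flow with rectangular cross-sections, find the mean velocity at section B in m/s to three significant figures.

Q = A₁V₁ = (4.92×1.82) × 1.50 = 13.43 m³/s
A₂ = 4.92 × 1.69 = 8.315 m²
V₂ = Q/A₂ = 13.43/8.315 = 1.615 m/s

1.62 m/s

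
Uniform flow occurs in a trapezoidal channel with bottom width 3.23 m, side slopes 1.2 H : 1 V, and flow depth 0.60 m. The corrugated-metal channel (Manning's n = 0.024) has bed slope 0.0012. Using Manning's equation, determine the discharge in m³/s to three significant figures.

2.05 m³/s

A = (b + z·y)·y = (3.23 + 1.2×0.60)×0.60 = 2.370 m²
P = b + 2y√(1+z²) = 3.23 + 2×0.60×√(1+1.2²) = 5.104 m
R = A/P = 2.370/5.104 = 0.4643 m
Q = (1/n)·A·R^(2/3)·S^(1/2) = (1/0.024) × 2.370 × 0.4643^(2/3) × 0.0012^(1/2) = 2.051 m³/s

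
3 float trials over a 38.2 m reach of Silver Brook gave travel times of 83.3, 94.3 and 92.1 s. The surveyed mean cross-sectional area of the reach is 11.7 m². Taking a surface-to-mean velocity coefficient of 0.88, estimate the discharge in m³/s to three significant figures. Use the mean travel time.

t̄ = (83.3 + 94.3 + 92.1) / 3 = 89.9 s
v_surface = L / t̄ = 38.2 / 89.9 = 0.4249 m/s
v_mean = 0.88 × 0.4249 = 0.3739 m/s
Q = A × v_mean = 11.7 × 0.3739 = 4.375 m³/s

4.37 m³/s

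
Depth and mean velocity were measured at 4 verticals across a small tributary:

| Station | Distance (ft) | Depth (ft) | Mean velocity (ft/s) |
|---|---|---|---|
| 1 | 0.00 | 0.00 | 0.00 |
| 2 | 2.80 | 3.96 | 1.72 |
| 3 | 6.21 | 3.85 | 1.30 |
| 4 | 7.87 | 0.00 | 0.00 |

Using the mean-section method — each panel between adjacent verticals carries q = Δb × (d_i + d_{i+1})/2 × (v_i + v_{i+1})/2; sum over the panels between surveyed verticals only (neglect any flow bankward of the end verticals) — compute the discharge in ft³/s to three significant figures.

27.0 ft³/s

Panel 1-2: Δb = 2.8 ft, d̄ = (0.00+3.96)/2 = 1.98, v̄ = (0.00+1.72)/2 = 0.86 → q = 2.8×1.98×0.86 = 4.768 ft³/s
Panel 2-3: Δb = 3.41 ft, d̄ = (3.96+3.85)/2 = 3.905, v̄ = (1.72+1.30)/2 = 1.51 → q = 3.41×3.905×1.51 = 20.11 ft³/s
Panel 3-4: Δb = 1.66 ft, d̄ = (3.85+0.00)/2 = 1.925, v̄ = (1.30+0.00)/2 = 0.65 → q = 1.66×1.925×0.65 = 2.077 ft³/s
Q = Σ q = 26.95 ft³/s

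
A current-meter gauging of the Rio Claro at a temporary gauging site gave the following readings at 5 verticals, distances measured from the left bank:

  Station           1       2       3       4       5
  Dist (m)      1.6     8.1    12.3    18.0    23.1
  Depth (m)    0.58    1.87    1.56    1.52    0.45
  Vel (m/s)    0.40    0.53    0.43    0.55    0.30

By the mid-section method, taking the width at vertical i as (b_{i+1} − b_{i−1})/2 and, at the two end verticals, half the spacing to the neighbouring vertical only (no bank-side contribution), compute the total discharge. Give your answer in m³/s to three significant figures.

w_1 = (8.1 − 1.6)/2 = 3.25 m; q_1 = 0.40 × 0.58 × 3.25 = 0.7540 m³/s
w_2 = (12.3 − 1.6)/2 = 5.35 m; q_2 = 0.53 × 1.87 × 5.35 = 5.302 m³/s
w_3 = (18.0 − 8.1)/2 = 4.95 m; q_3 = 0.43 × 1.56 × 4.95 = 3.320 m³/s
w_4 = (23.1 − 12.3)/2 = 5.4 m; q_4 = 0.55 × 1.52 × 5.4 = 4.514 m³/s
w_5 = (23.1 − 18.0)/2 = 2.55 m; q_5 = 0.30 × 0.45 × 2.55 = 0.3443 m³/s
Q = Σ qᵢ = 14.24 m³/s

14.2 m³/s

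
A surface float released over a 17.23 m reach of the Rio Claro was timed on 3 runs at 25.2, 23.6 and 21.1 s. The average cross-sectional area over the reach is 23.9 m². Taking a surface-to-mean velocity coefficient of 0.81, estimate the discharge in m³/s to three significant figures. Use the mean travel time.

14.3 m³/s

t̄ = (25.2 + 23.6 + 21.1) / 3 = 23.3 s
v_surface = L / t̄ = 17.23 / 23.3 = 0.7395 m/s
v_mean = 0.81 × 0.7395 = 0.5990 m/s
Q = A × v_mean = 23.9 × 0.5990 = 14.32 m³/s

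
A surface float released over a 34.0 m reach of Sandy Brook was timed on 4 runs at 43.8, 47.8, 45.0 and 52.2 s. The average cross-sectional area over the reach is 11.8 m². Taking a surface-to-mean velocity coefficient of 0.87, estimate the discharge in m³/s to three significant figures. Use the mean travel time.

t̄ = (43.8 + 47.8 + 45.0 + 52.2) / 4 = 47.2 s
v_surface = L / t̄ = 34.0 / 47.2 = 0.7203 m/s
v_mean = 0.87 × 0.7203 = 0.6267 m/s
Q = A × v_mean = 11.8 × 0.6267 = 7.395 m³/s

7.40 m³/s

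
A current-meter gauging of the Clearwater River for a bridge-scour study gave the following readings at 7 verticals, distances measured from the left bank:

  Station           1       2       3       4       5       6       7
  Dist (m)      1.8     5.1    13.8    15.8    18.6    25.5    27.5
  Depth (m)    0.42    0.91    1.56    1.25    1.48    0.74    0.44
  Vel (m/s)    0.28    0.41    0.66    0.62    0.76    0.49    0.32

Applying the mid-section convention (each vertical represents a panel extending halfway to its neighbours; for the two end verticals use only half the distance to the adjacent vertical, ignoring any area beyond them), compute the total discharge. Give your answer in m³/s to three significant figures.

17.0 m³/s

w_1 = (5.1 − 1.8)/2 = 1.65 m; q_1 = 0.28 × 0.42 × 1.65 = 0.1940 m³/s
w_2 = (13.8 − 1.8)/2 = 6 m; q_2 = 0.41 × 0.91 × 6 = 2.239 m³/s
w_3 = (15.8 − 5.1)/2 = 5.35 m; q_3 = 0.66 × 1.56 × 5.35 = 5.508 m³/s
w_4 = (18.6 − 13.8)/2 = 2.4 m; q_4 = 0.62 × 1.25 × 2.4 = 1.860 m³/s
w_5 = (25.5 − 15.8)/2 = 4.85 m; q_5 = 0.76 × 1.48 × 4.85 = 5.455 m³/s
w_6 = (27.5 − 18.6)/2 = 4.45 m; q_6 = 0.49 × 0.74 × 4.45 = 1.614 m³/s
w_7 = (27.5 − 25.5)/2 = 1 m; q_7 = 0.32 × 0.44 × 1 = 0.1408 m³/s
Q = Σ qᵢ = 17.01 m³/s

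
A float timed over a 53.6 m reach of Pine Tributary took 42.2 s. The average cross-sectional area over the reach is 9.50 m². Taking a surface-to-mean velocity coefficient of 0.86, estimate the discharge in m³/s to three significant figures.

10.4 m³/s

v_surface = L / t̄ = 53.6 / 42.2 = 1.270 m/s
v_mean = 0.86 × 1.270 = 1.092 m/s
Q = A × v_mean = 9.50 × 1.092 = 10.38 m³/s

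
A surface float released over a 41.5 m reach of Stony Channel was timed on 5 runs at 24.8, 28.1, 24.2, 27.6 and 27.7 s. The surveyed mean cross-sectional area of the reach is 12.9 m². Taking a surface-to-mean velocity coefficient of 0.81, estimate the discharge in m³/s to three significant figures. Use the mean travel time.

t̄ = (24.8 + 28.1 + 24.2 + 27.6 + 27.7) / 5 = 26.48 s
v_surface = L / t̄ = 41.5 / 26.48 = 1.567 m/s
v_mean = 0.81 × 1.567 = 1.269 m/s
Q = A × v_mean = 12.9 × 1.269 = 16.38 m³/s

16.4 m³/s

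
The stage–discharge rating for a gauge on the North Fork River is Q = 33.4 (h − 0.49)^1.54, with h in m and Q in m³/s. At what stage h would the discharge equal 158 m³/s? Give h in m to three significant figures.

h − h₀ = (Q/C)^(1/b) = (158/33.4)^(1/1.54) = 2.743 m
h = 0.49 + 2.743 = 3.233 m

3.23 m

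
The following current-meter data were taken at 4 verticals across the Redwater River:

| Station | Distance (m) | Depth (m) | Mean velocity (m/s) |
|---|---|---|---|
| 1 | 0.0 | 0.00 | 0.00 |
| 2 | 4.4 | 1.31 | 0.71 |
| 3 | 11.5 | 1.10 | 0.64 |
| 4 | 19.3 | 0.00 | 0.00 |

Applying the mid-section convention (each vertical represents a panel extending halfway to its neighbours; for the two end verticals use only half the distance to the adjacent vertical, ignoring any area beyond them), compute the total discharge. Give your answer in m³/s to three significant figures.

10.6 m³/s

w_2 = (11.5 − 0.0)/2 = 5.75 m; q_2 = 0.71 × 1.31 × 5.75 = 5.348 m³/s
w_3 = (19.3 − 4.4)/2 = 7.45 m; q_3 = 0.64 × 1.10 × 7.45 = 5.245 m³/s
Stations 1, 4 contribute zero (depth or velocity is 0).
Q = Σ qᵢ = 10.59 m³/s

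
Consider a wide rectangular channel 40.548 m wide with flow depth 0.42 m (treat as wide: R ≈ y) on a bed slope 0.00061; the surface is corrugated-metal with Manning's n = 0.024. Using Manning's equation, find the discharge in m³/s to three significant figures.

A = b·y = 40.548 × 0.42 = 17.03 m²
Wide channel: R ≈ y = 0.42 m
Q = (1/n)·A·R^(2/3)·S^(1/2) = (1/0.024) × 17.03 × 0.4200^(2/3) × 0.00061^(1/2) = 9.829 m³/s

9.83 m³/s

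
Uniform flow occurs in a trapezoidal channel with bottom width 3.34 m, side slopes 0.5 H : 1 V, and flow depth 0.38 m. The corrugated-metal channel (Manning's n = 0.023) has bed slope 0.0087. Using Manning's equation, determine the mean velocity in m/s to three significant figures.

1.90 m/s

A = (b + z·y)·y = (3.34 + 0.5×0.38)×0.38 = 1.341 m²
P = b + 2y√(1+z²) = 3.34 + 2×0.38×√(1+0.5²) = 4.190 m
R = A/P = 1.341/4.190 = 0.3202 m
Q = (1/n)·A·R^(2/3)·S^(1/2) = (1/0.023) × 1.341 × 0.3202^(2/3) × 0.0087^(1/2) = 2.546 m³/s
V = Q/A = 2.546/1.341 = 1.898 m/s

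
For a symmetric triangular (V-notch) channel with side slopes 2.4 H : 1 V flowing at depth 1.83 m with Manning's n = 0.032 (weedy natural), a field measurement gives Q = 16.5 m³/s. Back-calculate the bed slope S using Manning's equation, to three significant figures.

0.00541

A = z·y² = 2.4×1.83² = 8.037 m²
P = 2y√(1+z²) = 2×1.83×√(1+2.4²) = 9.516 m
R = A/P = 8.037/9.516 = 0.8446 m
S = (Q·n / (1·A·R^(2/3)))² = (16.5×0.032 / (1×8.037×0.8935))² = 0.005405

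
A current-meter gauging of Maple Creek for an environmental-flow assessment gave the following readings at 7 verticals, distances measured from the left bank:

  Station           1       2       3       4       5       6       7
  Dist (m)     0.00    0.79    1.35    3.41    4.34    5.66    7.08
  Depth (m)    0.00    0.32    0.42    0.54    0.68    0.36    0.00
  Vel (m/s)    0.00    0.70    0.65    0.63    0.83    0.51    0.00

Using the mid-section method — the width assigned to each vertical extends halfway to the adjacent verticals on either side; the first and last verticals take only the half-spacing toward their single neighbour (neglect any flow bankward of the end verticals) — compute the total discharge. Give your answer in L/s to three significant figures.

w_2 = (1.35 − 0.00)/2 = 0.675 m; q_2 = 0.70 × 0.32 × 0.675 = 0.1512 m³/s
w_3 = (3.41 − 0.79)/2 = 1.31 m; q_3 = 0.65 × 0.42 × 1.31 = 0.3576 m³/s
w_4 = (4.34 − 1.35)/2 = 1.495 m; q_4 = 0.63 × 0.54 × 1.495 = 0.5086 m³/s
w_5 = (5.66 − 3.41)/2 = 1.125 m; q_5 = 0.83 × 0.68 × 1.125 = 0.6350 m³/s
w_6 = (7.08 − 4.34)/2 = 1.37 m; q_6 = 0.51 × 0.36 × 1.37 = 0.2515 m³/s
Stations 1, 7 contribute zero (depth or velocity is 0).
Q = Σ qᵢ = 1.904 m³/s
= 1.904 × 1000 = 1904 L/s

1900 L/s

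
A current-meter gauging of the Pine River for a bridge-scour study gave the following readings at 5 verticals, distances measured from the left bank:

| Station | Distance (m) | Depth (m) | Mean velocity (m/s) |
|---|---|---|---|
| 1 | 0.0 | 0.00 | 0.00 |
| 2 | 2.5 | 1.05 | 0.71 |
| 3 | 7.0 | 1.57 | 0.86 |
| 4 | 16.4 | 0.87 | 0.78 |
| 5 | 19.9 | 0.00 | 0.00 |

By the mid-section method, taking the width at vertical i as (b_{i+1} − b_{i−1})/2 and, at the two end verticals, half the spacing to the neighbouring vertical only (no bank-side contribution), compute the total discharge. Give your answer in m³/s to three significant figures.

16.4 m³/s

w_2 = (7.0 − 0.0)/2 = 3.5 m; q_2 = 0.71 × 1.05 × 3.5 = 2.609 m³/s
w_3 = (16.4 − 2.5)/2 = 6.95 m; q_3 = 0.86 × 1.57 × 6.95 = 9.384 m³/s
w_4 = (19.9 − 7.0)/2 = 6.45 m; q_4 = 0.78 × 0.87 × 6.45 = 4.377 m³/s
Stations 1, 5 contribute zero (depth or velocity is 0).
Q = Σ qᵢ = 16.37 m³/s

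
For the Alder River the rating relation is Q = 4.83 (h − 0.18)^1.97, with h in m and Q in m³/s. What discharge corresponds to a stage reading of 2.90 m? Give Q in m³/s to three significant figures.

34.7 m³/s

Q = 4.83 × (2.90 − 0.18)^1.97 = 4.83 × 2.72^1.97 = 34.68 m³/s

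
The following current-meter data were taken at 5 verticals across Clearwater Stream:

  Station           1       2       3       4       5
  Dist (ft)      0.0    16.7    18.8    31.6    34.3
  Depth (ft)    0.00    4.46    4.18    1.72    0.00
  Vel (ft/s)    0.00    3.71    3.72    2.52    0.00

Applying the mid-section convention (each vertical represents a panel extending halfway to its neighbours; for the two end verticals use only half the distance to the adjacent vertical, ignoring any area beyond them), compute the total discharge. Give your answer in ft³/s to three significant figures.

305 ft³/s

w_2 = (18.8 − 0.0)/2 = 9.4 ft; q_2 = 3.71 × 4.46 × 9.4 = 155.5 ft³/s
w_3 = (31.6 − 16.7)/2 = 7.45 ft; q_3 = 3.72 × 4.18 × 7.45 = 115.8 ft³/s
w_4 = (34.3 − 18.8)/2 = 7.75 ft; q_4 = 2.52 × 1.72 × 7.75 = 33.59 ft³/s
Stations 1, 5 contribute zero (depth or velocity is 0).
Q = Σ qᵢ = 305.0 ft³/s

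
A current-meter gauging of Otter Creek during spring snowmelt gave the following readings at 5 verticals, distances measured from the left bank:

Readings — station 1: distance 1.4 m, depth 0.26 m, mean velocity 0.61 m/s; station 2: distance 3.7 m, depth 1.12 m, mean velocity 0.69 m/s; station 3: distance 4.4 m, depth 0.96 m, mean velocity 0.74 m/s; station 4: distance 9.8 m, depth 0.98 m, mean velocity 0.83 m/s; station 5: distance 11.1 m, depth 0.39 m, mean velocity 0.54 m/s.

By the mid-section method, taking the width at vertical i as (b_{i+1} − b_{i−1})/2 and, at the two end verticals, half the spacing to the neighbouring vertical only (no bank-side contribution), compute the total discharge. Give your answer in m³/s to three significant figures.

w_1 = (3.7 − 1.4)/2 = 1.15 m; q_1 = 0.61 × 0.26 × 1.15 = 0.1824 m³/s
w_2 = (4.4 − 1.4)/2 = 1.5 m; q_2 = 0.69 × 1.12 × 1.5 = 1.159 m³/s
w_3 = (9.8 − 3.7)/2 = 3.05 m; q_3 = 0.74 × 0.96 × 3.05 = 2.167 m³/s
w_4 = (11.1 − 4.4)/2 = 3.35 m; q_4 = 0.83 × 0.98 × 3.35 = 2.725 m³/s
w_5 = (11.1 − 9.8)/2 = 0.65 m; q_5 = 0.54 × 0.39 × 0.65 = 0.1369 m³/s
Q = Σ qᵢ = 6.370 m³/s

6.37 m³/s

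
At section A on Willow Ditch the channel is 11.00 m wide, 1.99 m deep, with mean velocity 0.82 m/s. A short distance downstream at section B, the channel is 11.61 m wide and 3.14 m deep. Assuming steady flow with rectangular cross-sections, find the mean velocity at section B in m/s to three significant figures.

0.492 m/s

Q = A₁V₁ = (11.00×1.99) × 0.82 = 17.95 m³/s
A₂ = 11.61 × 3.14 = 36.46 m²
V₂ = Q/A₂ = 17.95/36.46 = 0.4924 m/s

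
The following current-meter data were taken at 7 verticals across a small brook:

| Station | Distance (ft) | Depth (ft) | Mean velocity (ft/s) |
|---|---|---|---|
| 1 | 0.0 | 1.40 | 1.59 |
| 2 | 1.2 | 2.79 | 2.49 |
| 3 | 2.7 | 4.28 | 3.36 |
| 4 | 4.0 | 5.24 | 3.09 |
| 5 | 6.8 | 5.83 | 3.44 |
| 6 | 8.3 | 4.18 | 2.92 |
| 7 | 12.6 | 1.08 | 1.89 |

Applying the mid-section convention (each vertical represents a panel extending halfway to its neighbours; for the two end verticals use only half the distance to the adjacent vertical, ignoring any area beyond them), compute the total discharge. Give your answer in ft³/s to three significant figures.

147 ft³/s

w_1 = (1.2 − 0.0)/2 = 0.6 ft; q_1 = 1.59 × 1.40 × 0.6 = 1.336 ft³/s
w_2 = (2.7 − 0.0)/2 = 1.35 ft; q_2 = 2.49 × 2.79 × 1.35 = 9.379 ft³/s
w_3 = (4.0 − 1.2)/2 = 1.4 ft; q_3 = 3.36 × 4.28 × 1.4 = 20.13 ft³/s
w_4 = (6.8 − 2.7)/2 = 2.05 ft; q_4 = 3.09 × 5.24 × 2.05 = 33.19 ft³/s
w_5 = (8.3 − 4.0)/2 = 2.15 ft; q_5 = 3.44 × 5.83 × 2.15 = 43.12 ft³/s
w_6 = (12.6 − 6.8)/2 = 2.9 ft; q_6 = 2.92 × 4.18 × 2.9 = 35.40 ft³/s
w_7 = (12.6 − 8.3)/2 = 2.15 ft; q_7 = 1.89 × 1.08 × 2.15 = 4.389 ft³/s
Q = Σ qᵢ = 146.9 ft³/s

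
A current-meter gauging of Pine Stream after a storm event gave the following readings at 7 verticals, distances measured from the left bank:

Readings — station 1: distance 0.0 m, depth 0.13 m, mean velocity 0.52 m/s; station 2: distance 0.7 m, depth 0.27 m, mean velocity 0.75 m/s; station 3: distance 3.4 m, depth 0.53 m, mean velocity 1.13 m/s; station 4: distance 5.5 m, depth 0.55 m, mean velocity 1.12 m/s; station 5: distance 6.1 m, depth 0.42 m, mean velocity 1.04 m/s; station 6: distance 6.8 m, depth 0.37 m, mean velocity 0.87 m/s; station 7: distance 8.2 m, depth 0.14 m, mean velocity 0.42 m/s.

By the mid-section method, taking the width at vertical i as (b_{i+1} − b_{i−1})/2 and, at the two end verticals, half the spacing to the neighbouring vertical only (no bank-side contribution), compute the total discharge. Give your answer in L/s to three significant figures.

w_1 = (0.7 − 0.0)/2 = 0.35 m; q_1 = 0.52 × 0.13 × 0.35 = 0.02366 m³/s
w_2 = (3.4 − 0.0)/2 = 1.7 m; q_2 = 0.75 × 0.27 × 1.7 = 0.3443 m³/s
w_3 = (5.5 − 0.7)/2 = 2.4 m; q_3 = 1.13 × 0.53 × 2.4 = 1.437 m³/s
w_4 = (6.1 − 3.4)/2 = 1.35 m; q_4 = 1.12 × 0.55 × 1.35 = 0.8316 m³/s
w_5 = (6.8 − 5.5)/2 = 0.65 m; q_5 = 1.04 × 0.42 × 0.65 = 0.2839 m³/s
w_6 = (8.2 − 6.1)/2 = 1.05 m; q_6 = 0.87 × 0.37 × 1.05 = 0.3380 m³/s
w_7 = (8.2 − 6.8)/2 = 0.7 m; q_7 = 0.42 × 0.14 × 0.7 = 0.04116 m³/s
Q = Σ qᵢ = 3.300 m³/s
= 3.300 × 1000 = 3300 L/s

3300 L/s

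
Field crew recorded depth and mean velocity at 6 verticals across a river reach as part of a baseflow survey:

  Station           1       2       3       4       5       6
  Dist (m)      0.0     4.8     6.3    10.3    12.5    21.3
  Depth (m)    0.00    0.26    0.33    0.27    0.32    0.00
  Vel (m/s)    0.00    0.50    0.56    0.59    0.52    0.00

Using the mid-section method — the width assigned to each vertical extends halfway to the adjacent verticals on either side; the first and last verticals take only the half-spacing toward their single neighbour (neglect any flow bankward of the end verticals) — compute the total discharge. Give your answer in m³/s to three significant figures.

2.33 m³/s

w_2 = (6.3 − 0.0)/2 = 3.15 m; q_2 = 0.50 × 0.26 × 3.15 = 0.4095 m³/s
w_3 = (10.3 − 4.8)/2 = 2.75 m; q_3 = 0.56 × 0.33 × 2.75 = 0.5082 m³/s
w_4 = (12.5 − 6.3)/2 = 3.1 m; q_4 = 0.59 × 0.27 × 3.1 = 0.4938 m³/s
w_5 = (21.3 − 10.3)/2 = 5.5 m; q_5 = 0.52 × 0.32 × 5.5 = 0.9152 m³/s
Stations 1, 6 contribute zero (depth or velocity is 0).
Q = Σ qᵢ = 2.327 m³/s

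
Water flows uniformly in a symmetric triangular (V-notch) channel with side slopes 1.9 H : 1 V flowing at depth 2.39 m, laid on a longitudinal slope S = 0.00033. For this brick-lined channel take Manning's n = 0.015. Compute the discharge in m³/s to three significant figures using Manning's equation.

A = z·y² = 1.9×2.39² = 10.85 m²
P = 2y√(1+z²) = 2×2.39×√(1+1.9²) = 10.26 m
R = A/P = 10.85/10.26 = 1.057 m
Q = (1/n)·A·R^(2/3)·S^(1/2) = (1/0.015) × 10.85 × 1.057^(2/3) × 0.00033^(1/2) = 13.64 m³/s

13.6 m³/s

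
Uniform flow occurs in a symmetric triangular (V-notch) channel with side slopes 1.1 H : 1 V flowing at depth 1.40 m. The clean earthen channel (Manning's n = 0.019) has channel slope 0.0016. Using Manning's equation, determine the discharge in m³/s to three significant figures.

A = z·y² = 1.1×1.40² = 2.156 m²
P = 2y√(1+z²) = 2×1.40×√(1+1.1²) = 4.162 m
R = A/P = 2.156/4.162 = 0.5180 m
Q = (1/n)·A·R^(2/3)·S^(1/2) = (1/0.019) × 2.156 × 0.5180^(2/3) × 0.0016^(1/2) = 2.927 m³/s

2.93 m³/s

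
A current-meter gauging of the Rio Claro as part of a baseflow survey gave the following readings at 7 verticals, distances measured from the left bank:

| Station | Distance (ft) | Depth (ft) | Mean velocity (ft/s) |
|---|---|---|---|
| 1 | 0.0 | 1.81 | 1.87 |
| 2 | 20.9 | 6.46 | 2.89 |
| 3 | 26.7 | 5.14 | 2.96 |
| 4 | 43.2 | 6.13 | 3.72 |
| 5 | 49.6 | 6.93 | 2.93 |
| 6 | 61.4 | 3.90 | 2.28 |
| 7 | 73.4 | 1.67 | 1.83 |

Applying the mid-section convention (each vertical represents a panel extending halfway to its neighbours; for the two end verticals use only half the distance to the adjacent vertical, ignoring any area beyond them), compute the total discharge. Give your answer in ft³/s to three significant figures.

w_1 = (20.9 − 0.0)/2 = 10.45 ft; q_1 = 1.87 × 1.81 × 10.45 = 35.37 ft³/s
w_2 = (26.7 − 0.0)/2 = 13.35 ft; q_2 = 2.89 × 6.46 × 13.35 = 249.2 ft³/s
w_3 = (43.2 − 20.9)/2 = 11.15 ft; q_3 = 2.96 × 5.14 × 11.15 = 169.6 ft³/s
w_4 = (49.6 − 26.7)/2 = 11.45 ft; q_4 = 3.72 × 6.13 × 11.45 = 261.1 ft³/s
w_5 = (61.4 − 43.2)/2 = 9.1 ft; q_5 = 2.93 × 6.93 × 9.1 = 184.8 ft³/s
w_6 = (73.4 − 49.6)/2 = 11.9 ft; q_6 = 2.28 × 3.90 × 11.9 = 105.8 ft³/s
w_7 = (73.4 − 61.4)/2 = 6 ft; q_7 = 1.83 × 1.67 × 6 = 18.34 ft³/s
Q = Σ qᵢ = 1024 ft³/s

1020 ft³/s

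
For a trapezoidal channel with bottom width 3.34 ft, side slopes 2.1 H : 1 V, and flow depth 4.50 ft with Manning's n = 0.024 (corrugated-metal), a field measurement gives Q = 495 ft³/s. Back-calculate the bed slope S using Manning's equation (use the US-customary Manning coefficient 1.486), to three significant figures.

0.00610

A = (b + z·y)·y = (3.34 + 2.1×4.50)×4.50 = 57.56 ft²
P = b + 2y√(1+z²) = 3.34 + 2×4.50×√(1+2.1²) = 24.27 ft
R = A/P = 57.56/24.27 = 2.371 ft
S = (Q·n / (1.486·A·R^(2/3)))² = (495×0.024 / (1.486×57.56×1.778))² = 0.006102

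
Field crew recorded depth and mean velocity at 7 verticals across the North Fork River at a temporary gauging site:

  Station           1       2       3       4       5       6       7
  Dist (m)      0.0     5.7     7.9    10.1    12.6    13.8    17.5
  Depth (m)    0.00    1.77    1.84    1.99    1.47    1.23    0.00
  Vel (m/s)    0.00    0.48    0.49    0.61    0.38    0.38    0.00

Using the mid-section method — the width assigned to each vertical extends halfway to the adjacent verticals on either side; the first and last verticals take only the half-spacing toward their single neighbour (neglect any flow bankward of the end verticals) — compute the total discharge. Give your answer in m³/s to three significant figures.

10.4 m³/s

w_2 = (7.9 − 0.0)/2 = 3.95 m; q_2 = 0.48 × 1.77 × 3.95 = 3.356 m³/s
w_3 = (10.1 − 5.7)/2 = 2.2 m; q_3 = 0.49 × 1.84 × 2.2 = 1.984 m³/s
w_4 = (12.6 − 7.9)/2 = 2.35 m; q_4 = 0.61 × 1.99 × 2.35 = 2.853 m³/s
w_5 = (13.8 − 10.1)/2 = 1.85 m; q_5 = 0.38 × 1.47 × 1.85 = 1.033 m³/s
w_6 = (17.5 − 12.6)/2 = 2.45 m; q_6 = 0.38 × 1.23 × 2.45 = 1.145 m³/s
Stations 1, 7 contribute zero (depth or velocity is 0).
Q = Σ qᵢ = 10.37 m³/s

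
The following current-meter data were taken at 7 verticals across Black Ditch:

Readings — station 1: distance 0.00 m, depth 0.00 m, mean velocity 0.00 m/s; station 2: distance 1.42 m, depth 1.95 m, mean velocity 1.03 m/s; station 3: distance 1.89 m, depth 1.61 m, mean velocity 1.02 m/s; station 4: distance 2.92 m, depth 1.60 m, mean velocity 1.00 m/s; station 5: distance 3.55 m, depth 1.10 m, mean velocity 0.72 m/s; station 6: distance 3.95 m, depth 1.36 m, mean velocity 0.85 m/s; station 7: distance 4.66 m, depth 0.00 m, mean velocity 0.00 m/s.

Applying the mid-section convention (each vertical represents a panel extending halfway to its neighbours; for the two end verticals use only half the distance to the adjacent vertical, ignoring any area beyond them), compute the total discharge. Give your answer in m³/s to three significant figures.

w_2 = (1.89 − 0.00)/2 = 0.945 m; q_2 = 1.03 × 1.95 × 0.945 = 1.898 m³/s
w_3 = (2.92 − 1.42)/2 = 0.75 m; q_3 = 1.02 × 1.61 × 0.75 = 1.232 m³/s
w_4 = (3.55 − 1.89)/2 = 0.83 m; q_4 = 1.00 × 1.60 × 0.83 = 1.328 m³/s
w_5 = (3.95 − 2.92)/2 = 0.515 m; q_5 = 0.72 × 1.10 × 0.515 = 0.4079 m³/s
w_6 = (4.66 − 3.55)/2 = 0.555 m; q_6 = 0.85 × 1.36 × 0.555 = 0.6416 m³/s
Stations 1, 7 contribute zero (depth or velocity is 0).
Q = Σ qᵢ = 5.507 m³/s

5.51 m³/s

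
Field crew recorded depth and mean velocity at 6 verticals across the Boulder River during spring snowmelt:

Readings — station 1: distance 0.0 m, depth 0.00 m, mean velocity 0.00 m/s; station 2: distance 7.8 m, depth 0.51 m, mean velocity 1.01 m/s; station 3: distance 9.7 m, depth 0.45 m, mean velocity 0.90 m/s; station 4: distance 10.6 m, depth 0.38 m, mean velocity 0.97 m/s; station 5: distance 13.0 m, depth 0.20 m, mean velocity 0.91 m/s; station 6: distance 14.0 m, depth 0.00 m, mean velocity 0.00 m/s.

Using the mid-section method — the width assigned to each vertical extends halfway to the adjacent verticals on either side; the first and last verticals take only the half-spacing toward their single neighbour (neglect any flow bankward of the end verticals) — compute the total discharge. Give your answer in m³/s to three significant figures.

w_2 = (9.7 − 0.0)/2 = 4.85 m; q_2 = 1.01 × 0.51 × 4.85 = 2.498 m³/s
w_3 = (10.6 − 7.8)/2 = 1.4 m; q_3 = 0.90 × 0.45 × 1.4 = 0.5670 m³/s
w_4 = (13.0 − 9.7)/2 = 1.65 m; q_4 = 0.97 × 0.38 × 1.65 = 0.6082 m³/s
w_5 = (14.0 − 10.6)/2 = 1.7 m; q_5 = 0.91 × 0.20 × 1.7 = 0.3094 m³/s
Stations 1, 6 contribute zero (depth or velocity is 0).
Q = Σ qᵢ = 3.983 m³/s

3.98 m³/s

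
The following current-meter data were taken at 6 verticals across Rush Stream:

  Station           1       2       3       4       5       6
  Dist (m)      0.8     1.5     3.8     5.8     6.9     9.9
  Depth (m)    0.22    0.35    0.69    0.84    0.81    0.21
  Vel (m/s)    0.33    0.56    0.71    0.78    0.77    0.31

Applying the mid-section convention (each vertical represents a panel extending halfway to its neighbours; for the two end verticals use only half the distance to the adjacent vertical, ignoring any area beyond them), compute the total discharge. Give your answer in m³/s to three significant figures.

w_1 = (1.5 − 0.8)/2 = 0.35 m; q_1 = 0.33 × 0.22 × 0.35 = 0.02541 m³/s
w_2 = (3.8 − 0.8)/2 = 1.5 m; q_2 = 0.56 × 0.35 × 1.5 = 0.2940 m³/s
w_3 = (5.8 − 1.5)/2 = 2.15 m; q_3 = 0.71 × 0.69 × 2.15 = 1.053 m³/s
w_4 = (6.9 − 3.8)/2 = 1.55 m; q_4 = 0.78 × 0.84 × 1.55 = 1.016 m³/s
w_5 = (9.9 − 5.8)/2 = 2.05 m; q_5 = 0.77 × 0.81 × 2.05 = 1.279 m³/s
w_6 = (9.9 − 6.9)/2 = 1.5 m; q_6 = 0.31 × 0.21 × 1.5 = 0.09765 m³/s
Q = Σ qᵢ = 3.764 m³/s

3.76 m³/s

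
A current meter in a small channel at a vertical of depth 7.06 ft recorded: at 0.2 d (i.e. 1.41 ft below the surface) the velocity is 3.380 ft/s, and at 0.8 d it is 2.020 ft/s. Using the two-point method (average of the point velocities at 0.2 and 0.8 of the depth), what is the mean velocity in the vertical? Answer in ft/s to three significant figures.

v̄ = (3.380 + 2.020) / 2 = 2.700 ft/s

2.70 ft/s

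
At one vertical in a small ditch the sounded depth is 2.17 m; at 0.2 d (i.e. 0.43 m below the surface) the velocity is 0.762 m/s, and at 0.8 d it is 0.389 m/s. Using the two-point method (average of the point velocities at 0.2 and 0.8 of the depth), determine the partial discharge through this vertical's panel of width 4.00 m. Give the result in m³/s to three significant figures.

5.00 m³/s

v̄ = (0.762 + 0.389) / 2 = 0.5755 m/s
q = v̄ × d × w = 0.5755 × 2.17 × 4.00 = 4.995 m³/s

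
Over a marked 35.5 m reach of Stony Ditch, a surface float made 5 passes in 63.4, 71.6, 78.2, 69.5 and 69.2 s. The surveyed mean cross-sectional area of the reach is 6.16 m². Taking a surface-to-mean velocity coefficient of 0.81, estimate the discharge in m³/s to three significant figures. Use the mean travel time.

2.52 m³/s

t̄ = (63.4 + 71.6 + 78.2 + 69.5 + 69.2) / 5 = 70.38 s
v_surface = L / t̄ = 35.5 / 70.38 = 0.5044 m/s
v_mean = 0.81 × 0.5044 = 0.4086 m/s
Q = A × v_mean = 6.16 × 0.4086 = 2.517 m³/s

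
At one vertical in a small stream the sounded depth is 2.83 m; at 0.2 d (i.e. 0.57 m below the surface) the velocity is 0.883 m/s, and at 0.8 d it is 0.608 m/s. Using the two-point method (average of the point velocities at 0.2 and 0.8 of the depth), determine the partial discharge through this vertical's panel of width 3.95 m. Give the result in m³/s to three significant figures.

v̄ = (0.883 + 0.608) / 2 = 0.7455 m/s
q = v̄ × d × w = 0.7455 × 2.83 × 3.95 = 8.334 m³/s

8.33 m³/s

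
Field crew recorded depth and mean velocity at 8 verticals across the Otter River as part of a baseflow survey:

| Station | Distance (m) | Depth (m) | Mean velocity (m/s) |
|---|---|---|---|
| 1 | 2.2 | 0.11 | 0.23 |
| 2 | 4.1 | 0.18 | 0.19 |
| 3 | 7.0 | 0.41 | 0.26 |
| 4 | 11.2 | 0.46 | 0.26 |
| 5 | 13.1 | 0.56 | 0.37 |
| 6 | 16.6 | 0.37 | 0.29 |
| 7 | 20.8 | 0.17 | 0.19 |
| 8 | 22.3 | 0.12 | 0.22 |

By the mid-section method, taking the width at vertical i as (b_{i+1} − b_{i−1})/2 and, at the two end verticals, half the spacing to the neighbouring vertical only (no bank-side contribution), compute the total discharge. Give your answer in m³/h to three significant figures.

6960 m³/h

w_1 = (4.1 − 2.2)/2 = 0.95 m; q_1 = 0.23 × 0.11 × 0.95 = 0.02404 m³/s
w_2 = (7.0 − 2.2)/2 = 2.4 m; q_2 = 0.19 × 0.18 × 2.4 = 0.08208 m³/s
w_3 = (11.2 − 4.1)/2 = 3.55 m; q_3 = 0.26 × 0.41 × 3.55 = 0.3784 m³/s
w_4 = (13.1 − 7.0)/2 = 3.05 m; q_4 = 0.26 × 0.46 × 3.05 = 0.3648 m³/s
w_5 = (16.6 − 11.2)/2 = 2.7 m; q_5 = 0.37 × 0.56 × 2.7 = 0.5594 m³/s
w_6 = (20.8 − 13.1)/2 = 3.85 m; q_6 = 0.29 × 0.37 × 3.85 = 0.4131 m³/s
w_7 = (22.3 − 16.6)/2 = 2.85 m; q_7 = 0.19 × 0.17 × 2.85 = 0.09206 m³/s
w_8 = (22.3 − 20.8)/2 = 0.75 m; q_8 = 0.22 × 0.12 × 0.75 = 0.01980 m³/s
Q = Σ qᵢ = 1.934 m³/s
= 1.934 × 3600 = 6961 m³/h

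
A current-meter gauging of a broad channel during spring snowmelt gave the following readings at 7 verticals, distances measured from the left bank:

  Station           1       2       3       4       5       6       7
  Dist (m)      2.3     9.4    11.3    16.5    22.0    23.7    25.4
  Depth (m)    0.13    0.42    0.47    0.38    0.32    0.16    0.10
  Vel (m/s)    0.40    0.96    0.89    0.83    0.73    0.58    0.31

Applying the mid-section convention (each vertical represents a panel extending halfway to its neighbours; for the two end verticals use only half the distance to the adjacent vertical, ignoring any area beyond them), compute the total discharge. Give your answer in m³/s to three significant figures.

w_1 = (9.4 − 2.3)/2 = 3.55 m; q_1 = 0.40 × 0.13 × 3.55 = 0.1846 m³/s
w_2 = (11.3 − 2.3)/2 = 4.5 m; q_2 = 0.96 × 0.42 × 4.5 = 1.814 m³/s
w_3 = (16.5 − 9.4)/2 = 3.55 m; q_3 = 0.89 × 0.47 × 3.55 = 1.485 m³/s
w_4 = (22.0 − 11.3)/2 = 5.35 m; q_4 = 0.83 × 0.38 × 5.35 = 1.687 m³/s
w_5 = (23.7 − 16.5)/2 = 3.6 m; q_5 = 0.73 × 0.32 × 3.6 = 0.8410 m³/s
w_6 = (25.4 − 22.0)/2 = 1.7 m; q_6 = 0.58 × 0.16 × 1.7 = 0.1578 m³/s
w_7 = (25.4 − 23.7)/2 = 0.85 m; q_7 = 0.31 × 0.10 × 0.85 = 0.02635 m³/s
Q = Σ qᵢ = 6.196 m³/s

6.20 m³/s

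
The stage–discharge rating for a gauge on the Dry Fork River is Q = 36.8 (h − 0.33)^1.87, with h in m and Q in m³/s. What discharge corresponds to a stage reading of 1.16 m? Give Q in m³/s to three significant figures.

Q = 36.8 × (1.16 − 0.33)^1.87 = 36.8 × 0.83^1.87 = 25.97 m³/s

26.0 m³/s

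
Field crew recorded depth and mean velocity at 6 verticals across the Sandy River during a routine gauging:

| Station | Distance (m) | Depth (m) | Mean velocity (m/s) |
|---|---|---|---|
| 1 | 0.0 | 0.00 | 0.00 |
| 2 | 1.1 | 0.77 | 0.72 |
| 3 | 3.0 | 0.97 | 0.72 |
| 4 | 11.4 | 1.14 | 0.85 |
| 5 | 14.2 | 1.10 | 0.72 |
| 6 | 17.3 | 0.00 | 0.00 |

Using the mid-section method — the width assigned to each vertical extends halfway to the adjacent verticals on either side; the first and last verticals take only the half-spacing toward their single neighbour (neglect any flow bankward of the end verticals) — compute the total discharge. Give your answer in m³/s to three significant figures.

w_2 = (3.0 − 0.0)/2 = 1.5 m; q_2 = 0.72 × 0.77 × 1.5 = 0.8316 m³/s
w_3 = (11.4 − 1.1)/2 = 5.15 m; q_3 = 0.72 × 0.97 × 5.15 = 3.597 m³/s
w_4 = (14.2 − 3.0)/2 = 5.6 m; q_4 = 0.85 × 1.14 × 5.6 = 5.426 m³/s
w_5 = (17.3 − 11.4)/2 = 2.95 m; q_5 = 0.72 × 1.10 × 2.95 = 2.336 m³/s
Stations 1, 6 contribute zero (depth or velocity is 0).
Q = Σ qᵢ = 12.19 m³/s

12.2 m³/s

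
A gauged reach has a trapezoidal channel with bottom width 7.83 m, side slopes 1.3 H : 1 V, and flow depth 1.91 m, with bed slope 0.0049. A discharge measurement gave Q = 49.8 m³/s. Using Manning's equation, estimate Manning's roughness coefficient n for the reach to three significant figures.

A = (b + z·y)·y = (7.83 + 1.3×1.91)×1.91 = 19.70 m²
P = b + 2y√(1+z²) = 7.83 + 2×1.91×√(1+1.3²) = 14.10 m
R = A/P = 19.70/14.10 = 1.397 m
n = (1/Q)·A·R^(2/3)·S^(1/2) = (1/49.8) × 19.70 × 1.250 × 0.07000 = 0.03461

0.0346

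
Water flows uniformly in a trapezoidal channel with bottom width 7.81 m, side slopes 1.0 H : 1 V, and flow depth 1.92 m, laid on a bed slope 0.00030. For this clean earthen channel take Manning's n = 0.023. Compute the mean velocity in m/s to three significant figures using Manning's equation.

A = (b + z·y)·y = (7.81 + 1.0×1.92)×1.92 = 18.68 m²
P = b + 2y√(1+z²) = 7.81 + 2×1.92×√(1+1.0²) = 13.24 m
R = A/P = 18.68/13.24 = 1.411 m
Q = (1/n)·A·R^(2/3)·S^(1/2) = (1/0.023) × 18.68 × 1.411^(2/3) × 0.00030^(1/2) = 17.70 m³/s
V = Q/A = 17.70/18.68 = 0.9473 m/s

0.947 m/s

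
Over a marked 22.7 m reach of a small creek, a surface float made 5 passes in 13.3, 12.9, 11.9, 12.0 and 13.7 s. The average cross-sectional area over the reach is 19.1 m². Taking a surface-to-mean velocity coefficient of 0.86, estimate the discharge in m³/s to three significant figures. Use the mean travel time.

t̄ = (13.3 + 12.9 + 11.9 + 12.0 + 13.7) / 5 = 12.76 s
v_surface = L / t̄ = 22.7 / 12.76 = 1.779 m/s
v_mean = 0.86 × 1.779 = 1.530 m/s
Q = A × v_mean = 19.1 × 1.530 = 29.22 m³/s

29.2 m³/s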